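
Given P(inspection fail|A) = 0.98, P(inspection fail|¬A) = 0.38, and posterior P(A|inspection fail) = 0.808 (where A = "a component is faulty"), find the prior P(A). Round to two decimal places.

P(A) = 0.62

Bayes' rule in odds form gives O(A|E) = O(A)·[P(E|A)/P(E|¬A)], hence O(A) = O(A|E)/LR.
Posterior odds = 0.808/(1−0.808) = 4.2083. LR = 0.98/0.38 = 2.5789.
Prior odds = 4.2083/2.5789 = 1.6318, so P(A) = 1.6318/(1+1.6318) ≈ 0.62.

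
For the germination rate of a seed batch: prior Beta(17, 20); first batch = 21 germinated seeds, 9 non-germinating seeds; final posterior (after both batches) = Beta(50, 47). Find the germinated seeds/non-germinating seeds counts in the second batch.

12 germinated seeds and 18 non-germinating seeds

Because Beta–binomial updating is additive in the counts, the combined data contributed (α_post−α_prior, β_post−β_prior) successes and failures.
Total across both batches: 50−17=33 germinated seeds, 47−20=27 non-germinating seeds.
Subtract the first batch: 33−21=12 germinated seeds and 27−9=18 non-germinating seeds.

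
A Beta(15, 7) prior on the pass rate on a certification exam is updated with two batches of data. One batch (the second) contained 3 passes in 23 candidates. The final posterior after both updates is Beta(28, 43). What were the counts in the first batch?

10 passes and 16 failures

Sequential conjugate updates are equivalent to a single update on the pooled data, so total successes = posterior α − prior α and total failures = posterior β − prior β.
Total across both batches: 28−15=13 passes, 43−7=36 failures.
Subtract the second batch: 13−3=10 passes and 36−20=16 failures.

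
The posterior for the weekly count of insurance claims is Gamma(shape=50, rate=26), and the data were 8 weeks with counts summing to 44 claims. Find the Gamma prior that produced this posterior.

Gamma(shape=6, rate=18)

A Gamma(α, β) prior (rate parametrization) on a Poisson rate with n observations summing to S gives posterior Gamma(α+S, β+n).
So α = 50 − 44 = 6 and β = 26 − 8 = 18.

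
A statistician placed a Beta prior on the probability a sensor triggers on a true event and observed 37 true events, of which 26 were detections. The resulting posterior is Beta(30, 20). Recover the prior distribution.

Beta(4, 9)

A Beta(a, b) prior with s successes and f failures in binomial data gives a Beta(a+s, b+f) posterior.
Subtract the data counts: 30−26=4, 20−11=9.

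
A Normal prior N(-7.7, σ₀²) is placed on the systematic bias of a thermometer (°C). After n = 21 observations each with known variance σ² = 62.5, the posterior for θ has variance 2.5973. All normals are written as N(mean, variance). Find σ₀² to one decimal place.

σ₀² = 20.4

For the Normal–Normal model with known σ², precisions add: τ_n = τ₀ + n/σ².
So 1/σ₀² = 1/2.5973 − 21/62.5 = 0.385015 − 0.336000 = 0.049015.
Hence σ₀² = 1/0.049015 ≈ 20.4.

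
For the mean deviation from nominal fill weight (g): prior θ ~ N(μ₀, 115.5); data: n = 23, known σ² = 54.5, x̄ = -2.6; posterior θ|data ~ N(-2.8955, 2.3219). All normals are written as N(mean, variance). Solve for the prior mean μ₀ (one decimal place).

With known observation variance, the Normal–Normal posterior has precision τ_n = τ₀ + n/σ² and mean μ_n = (τ₀μ₀ + (n/σ²)x̄)/τ_n.
Here τ₀ = 1/115.5 = 0.008658 and τ_data = 23/54.5 = 0.422018, so τ_n = 0.430676.
Rearranging for μ₀: μ₀ = (μ_n·τ_n − τ_data·x̄)/τ₀ = (-2.8955·0.430676 − 0.422018·-2.6) / 0.008658 = -0.149776/0.008658 ≈ -17.3.

μ₀ = -17.3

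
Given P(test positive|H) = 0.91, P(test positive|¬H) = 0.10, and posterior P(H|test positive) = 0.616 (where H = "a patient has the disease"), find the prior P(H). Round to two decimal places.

P(H) = 0.15

In odds form, posterior odds = prior odds × likelihood ratio, so prior odds = posterior odds ÷ LR.
Posterior odds = 0.616/(1−0.616) = 1.6042. LR = 0.91/0.10 = 9.1000.
Prior odds = 1.6042/9.1000 = 0.1763, so P(H) = 0.1763/(1+0.1763) ≈ 0.15.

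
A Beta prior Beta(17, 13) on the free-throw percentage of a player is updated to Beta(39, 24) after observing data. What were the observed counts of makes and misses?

22 makes and 11 misses

Under Beta–binomial conjugacy the posterior parameters are (a+s, b+f).
So s = 39 − 17 = 22 and f = 24 − 13 = 11.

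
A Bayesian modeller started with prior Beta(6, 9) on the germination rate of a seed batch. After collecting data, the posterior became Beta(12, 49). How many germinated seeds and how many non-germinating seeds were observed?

6 germinated seeds and 40 non-germinating seeds

Beta is conjugate to the binomial likelihood: posterior = Beta(α+s, β+f).
So s = 12 − 6 = 6 and f = 49 − 9 = 40.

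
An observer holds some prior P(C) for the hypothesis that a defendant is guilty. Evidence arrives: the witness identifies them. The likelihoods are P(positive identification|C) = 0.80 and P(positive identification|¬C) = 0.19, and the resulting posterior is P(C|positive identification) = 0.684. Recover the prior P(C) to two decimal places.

P(C) = 0.34

Bayes' rule in odds form gives O(C|E) = O(C)·[P(E|C)/P(E|¬C)], hence O(C) = O(C|E)/LR.
Posterior odds = 0.684/(1−0.684) = 2.1646. LR = 0.80/0.19 = 4.2105.
Prior odds = 2.1646/4.2105 = 0.5141, so P(C) = 0.5141/(1+0.5141) ≈ 0.34.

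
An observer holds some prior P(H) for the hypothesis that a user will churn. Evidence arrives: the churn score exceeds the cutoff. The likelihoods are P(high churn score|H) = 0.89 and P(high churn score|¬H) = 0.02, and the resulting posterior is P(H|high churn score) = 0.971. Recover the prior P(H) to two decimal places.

P(H) = 0.43

Bayes' rule in odds form gives O(H|E) = O(H)·[P(E|H)/P(E|¬H)], hence O(H) = O(H|E)/LR.
Posterior odds = 0.971/(1−0.971) = 33.4828. LR = 0.89/0.02 = 44.5000.
Prior odds = 33.4828/44.5000 = 0.7524, so P(H) = 0.7524/(1+0.7524) ≈ 0.43.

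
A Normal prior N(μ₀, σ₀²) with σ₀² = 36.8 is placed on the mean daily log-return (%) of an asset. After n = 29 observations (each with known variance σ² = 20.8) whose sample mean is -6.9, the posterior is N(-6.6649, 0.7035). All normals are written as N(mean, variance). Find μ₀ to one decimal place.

The posterior mean is a precision-weighted average: μ_n = (τ₀μ₀ + τ_data·x̄)/(τ₀+τ_data), with τ₀=1/σ₀² and τ_data=n/σ².
Here τ₀ = 1/36.8 = 0.027174 and τ_data = 29/20.8 = 1.394231, so τ_n = 1.421405.
Rearranging for μ₀: μ₀ = (μ_n·τ_n − τ_data·x̄)/τ₀ = (-6.6649·1.421405 − 1.394231·-6.9) / 0.027174 = 0.146672/0.027174 ≈ 5.4.

μ₀ = 5.4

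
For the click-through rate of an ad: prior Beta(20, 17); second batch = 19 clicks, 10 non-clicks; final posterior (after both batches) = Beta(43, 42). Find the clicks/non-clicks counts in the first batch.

Because Beta–binomial updating is additive in the counts, the combined data contributed (α_post−α_prior, β_post−β_prior) successes and failures.
Total across both batches: 43−20=23 clicks, 42−17=25 non-clicks.
Subtract the second batch: 23−19=4 clicks and 25−10=15 non-clicks.

4 clicks and 15 non-clicks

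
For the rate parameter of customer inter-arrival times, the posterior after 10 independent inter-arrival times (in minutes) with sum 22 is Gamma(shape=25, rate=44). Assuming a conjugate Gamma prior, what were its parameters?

For an exponential likelihood with a Gamma(α, β) prior on the rate, n observations with total T give posterior Gamma(α+n, β+T).
So α = 25 − 10 = 15 and β = 44 − 22 = 22.

Gamma(shape=15, rate=22)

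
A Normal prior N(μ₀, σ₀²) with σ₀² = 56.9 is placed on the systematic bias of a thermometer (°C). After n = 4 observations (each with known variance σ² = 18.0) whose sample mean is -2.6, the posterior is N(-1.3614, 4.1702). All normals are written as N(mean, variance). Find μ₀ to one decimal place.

μ₀ = 14.3

With known observation variance, the Normal–Normal posterior has precision τ_n = τ₀ + n/σ² and mean μ_n = (τ₀μ₀ + (n/σ²)x̄)/τ_n.
Here τ₀ = 1/56.9 = 0.017575 and τ_data = 4/18.0 = 0.222222, so τ_n = 0.239797.
Rearranging for μ₀: μ₀ = (μ_n·τ_n − τ_data·x̄)/τ₀ = (-1.3614·0.239797 − 0.222222·-2.6) / 0.017575 = 0.251318/0.017575 ≈ 14.3.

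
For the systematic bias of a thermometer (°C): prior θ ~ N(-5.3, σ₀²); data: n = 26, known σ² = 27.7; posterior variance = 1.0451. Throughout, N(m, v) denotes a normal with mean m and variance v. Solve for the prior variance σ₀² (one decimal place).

Posterior precision equals prior precision plus data precision: 1/σ_n² = 1/σ₀² + n/σ².
So 1/σ₀² = 1/1.0451 − 26/27.7 = 0.956846 − 0.938628 = 0.018218.
Hence σ₀² = 1/0.018218 ≈ 54.9.

σ₀² = 54.9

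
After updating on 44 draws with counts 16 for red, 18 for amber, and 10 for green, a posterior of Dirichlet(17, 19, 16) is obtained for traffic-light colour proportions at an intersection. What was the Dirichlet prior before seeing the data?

Dirichlet(1, 1, 6)

For a Dirichlet(α) prior with multinomial counts c, the posterior is Dirichlet(α + c) componentwise.
Subtract each count from the matching posterior parameter: 17−16=1, 19−18=1, 16−10=6.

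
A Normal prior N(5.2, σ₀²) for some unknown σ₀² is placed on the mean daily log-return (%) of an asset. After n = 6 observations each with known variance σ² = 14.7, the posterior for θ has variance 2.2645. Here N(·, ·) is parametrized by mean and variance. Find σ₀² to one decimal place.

For the Normal–Normal model with known σ², precisions add: τ_n = τ₀ + n/σ².
So 1/σ₀² = 1/2.2645 − 6/14.7 = 0.441599 − 0.408163 = 0.033436.
Hence σ₀² = 1/0.033436 ≈ 29.9.

σ₀² = 29.9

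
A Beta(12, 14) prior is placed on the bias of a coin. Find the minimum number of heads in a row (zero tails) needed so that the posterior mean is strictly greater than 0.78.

After k heads and 0 tails the posterior is Beta(12+k, 14), with mean (12+k)/(12+14+k).
Set (12+k)/(26+k) > 0.78 and solve: k > (0.78·26 − 12)/(1 − 0.78) = 37.636.
The smallest integer exceeding 37.636 is 38.

k = 38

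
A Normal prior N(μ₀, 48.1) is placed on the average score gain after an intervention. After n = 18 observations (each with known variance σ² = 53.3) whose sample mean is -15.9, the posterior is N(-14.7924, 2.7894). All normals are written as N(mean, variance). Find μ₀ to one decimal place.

μ₀ = 3.2

The posterior mean is a precision-weighted average: μ_n = (τ₀μ₀ + τ_data·x̄)/(τ₀+τ_data), with τ₀=1/σ₀² and τ_data=n/σ².
Here τ₀ = 1/48.1 = 0.020790 and τ_data = 18/53.3 = 0.337711, so τ_n = 0.358501.
Rearranging for μ₀: μ₀ = (μ_n·τ_n − τ_data·x̄)/τ₀ = (-14.7924·0.358501 − 0.337711·-15.9) / 0.020790 = 0.066515/0.020790 ≈ 3.2.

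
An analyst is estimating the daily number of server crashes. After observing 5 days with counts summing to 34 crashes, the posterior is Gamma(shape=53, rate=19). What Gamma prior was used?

Gamma–Poisson conjugacy: posterior shape = α + Σxᵢ, posterior rate = β + n.
So α = 53 − 34 = 19 and β = 19 − 5 = 14.

Gamma(shape=19, rate=14)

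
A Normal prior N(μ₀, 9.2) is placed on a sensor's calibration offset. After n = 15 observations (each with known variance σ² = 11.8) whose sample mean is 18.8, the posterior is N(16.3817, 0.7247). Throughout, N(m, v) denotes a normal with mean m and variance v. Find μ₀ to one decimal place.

μ₀ = -11.9

With known observation variance, the Normal–Normal posterior has precision τ_n = τ₀ + n/σ² and mean μ_n = (τ₀μ₀ + (n/σ²)x̄)/τ_n.
Here τ₀ = 1/9.2 = 0.108696 and τ_data = 15/11.8 = 1.271186, so τ_n = 1.379882.
Rearranging for μ₀: μ₀ = (μ_n·τ_n − τ_data·x̄)/τ₀ = (16.3817·1.379882 − 1.271186·18.8) / 0.108696 = -1.293484/0.108696 ≈ -11.9.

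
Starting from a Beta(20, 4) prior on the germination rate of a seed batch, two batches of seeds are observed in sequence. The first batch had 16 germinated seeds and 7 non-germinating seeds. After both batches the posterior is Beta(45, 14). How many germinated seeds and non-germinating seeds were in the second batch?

Because Beta–binomial updating is additive in the counts, the combined data contributed (α_post−α_prior, β_post−β_prior) successes and failures.
Total across both batches: 45−20=25 germinated seeds, 14−4=10 non-germinating seeds.
Subtract the first batch: 25−16=9 germinated seeds and 10−7=3 non-germinating seeds.

9 germinated seeds and 3 non-germinating seeds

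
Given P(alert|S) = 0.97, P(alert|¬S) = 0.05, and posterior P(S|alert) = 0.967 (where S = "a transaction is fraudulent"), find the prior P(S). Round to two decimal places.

In odds form, posterior odds = prior odds × likelihood ratio, so prior odds = posterior odds ÷ LR.
Posterior odds = 0.967/(1−0.967) = 29.3030. LR = 0.97/0.05 = 19.4000.
Prior odds = 29.3030/19.4000 = 1.5105, so P(S) = 1.5105/(1+1.5105) ≈ 0.60.

P(S) = 0.60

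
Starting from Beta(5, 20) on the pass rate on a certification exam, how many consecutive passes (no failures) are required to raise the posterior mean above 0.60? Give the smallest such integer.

After k passes and 0 failures the posterior is Beta(5+k, 20), with mean (5+k)/(5+20+k).
Set (5+k)/(25+k) > 0.60 and solve: k > (0.60·25 − 5)/(1 − 0.60) = 25.000.
The smallest integer exceeding 25.000 is 26.

k = 26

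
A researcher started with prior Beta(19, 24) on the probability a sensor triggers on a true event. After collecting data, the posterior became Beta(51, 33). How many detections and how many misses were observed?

Beta is conjugate to the binomial likelihood: posterior = Beta(a+s, b+f).
So s = 51 − 19 = 32 and f = 33 − 24 = 9.

32 detections and 9 misses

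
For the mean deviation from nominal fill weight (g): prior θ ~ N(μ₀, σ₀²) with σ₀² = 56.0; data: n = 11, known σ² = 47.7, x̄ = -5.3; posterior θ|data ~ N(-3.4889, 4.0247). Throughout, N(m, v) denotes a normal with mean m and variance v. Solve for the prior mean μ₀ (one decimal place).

μ₀ = 19.9

The posterior mean is a precision-weighted average: μ_n = (τ₀μ₀ + τ_data·x̄)/(τ₀+τ_data), with τ₀=1/σ₀² and τ_data=n/σ².
Here τ₀ = 1/56.0 = 0.017857 and τ_data = 11/47.7 = 0.230608, so τ_n = 0.248465.
Rearranging for μ₀: μ₀ = (μ_n·τ_n − τ_data·x̄)/τ₀ = (-3.4889·0.248465 − 0.230608·-5.3) / 0.017857 = 0.355353/0.017857 ≈ 19.9.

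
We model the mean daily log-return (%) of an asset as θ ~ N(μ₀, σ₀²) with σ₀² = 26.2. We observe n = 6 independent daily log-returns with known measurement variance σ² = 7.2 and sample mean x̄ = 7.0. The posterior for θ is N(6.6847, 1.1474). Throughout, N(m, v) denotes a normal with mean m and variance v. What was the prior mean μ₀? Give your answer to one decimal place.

The posterior mean is a precision-weighted average: μ_n = (τ₀μ₀ + τ_data·x̄)/(τ₀+τ_data), with τ₀=1/σ₀² and τ_data=n/σ².
Here τ₀ = 1/26.2 = 0.038168 and τ_data = 6/7.2 = 0.833333, so τ_n = 0.871501.
Rearranging for μ₀: μ₀ = (μ_n·τ_n − τ_data·x̄)/τ₀ = (6.6847·0.871501 − 0.833333·7.0) / 0.038168 = -0.007608/0.038168 ≈ -0.2.

μ₀ = -0.2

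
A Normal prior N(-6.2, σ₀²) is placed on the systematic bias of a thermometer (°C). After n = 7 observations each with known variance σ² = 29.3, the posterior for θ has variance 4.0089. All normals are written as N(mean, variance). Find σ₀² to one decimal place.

σ₀² = 94.9

Posterior precision equals prior precision plus data precision: 1/σ_n² = 1/σ₀² + n/σ².
So 1/σ₀² = 1/4.0089 − 7/29.3 = 0.249445 − 0.238908 = 0.010537.
Hence σ₀² = 1/0.010537 ≈ 94.9.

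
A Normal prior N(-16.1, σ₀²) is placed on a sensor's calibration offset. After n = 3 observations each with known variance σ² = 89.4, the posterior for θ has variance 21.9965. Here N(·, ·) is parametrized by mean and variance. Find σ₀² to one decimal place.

Posterior precision equals prior precision plus data precision: 1/σ_n² = 1/σ₀² + n/σ².
So 1/σ₀² = 1/21.9965 − 3/89.4 = 0.045462 − 0.033557 = 0.011905.
Hence σ₀² = 1/0.011905 ≈ 84.0.

σ₀² = 84.0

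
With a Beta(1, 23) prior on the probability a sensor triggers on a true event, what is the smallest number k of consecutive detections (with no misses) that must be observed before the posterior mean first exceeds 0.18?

After k detections and 0 misses the posterior is Beta(1+k, 23), with mean (1+k)/(1+23+k).
Set (1+k)/(24+k) > 0.18 and solve: k > (0.18·24 − 1)/(1 − 0.18) = 4.049.
The smallest integer exceeding 4.049 is 5.

k = 5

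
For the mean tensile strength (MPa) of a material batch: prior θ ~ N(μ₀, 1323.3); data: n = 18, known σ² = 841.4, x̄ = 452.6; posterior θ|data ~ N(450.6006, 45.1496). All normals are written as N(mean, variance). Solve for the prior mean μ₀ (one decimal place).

With known observation variance, the Normal–Normal posterior has precision τ_n = τ₀ + n/σ² and mean μ_n = (τ₀μ₀ + (n/σ²)x̄)/τ_n.
Here τ₀ = 1/1323.3 = 0.000756 and τ_data = 18/841.4 = 0.021393, so τ_n = 0.022149.
Rearranging for μ₀: μ₀ = (μ_n·τ_n − τ_data·x̄)/τ₀ = (450.6006·0.022149 − 0.021393·452.6) / 0.000756 = 0.297881/0.000756 ≈ 394.0.

μ₀ = 394.0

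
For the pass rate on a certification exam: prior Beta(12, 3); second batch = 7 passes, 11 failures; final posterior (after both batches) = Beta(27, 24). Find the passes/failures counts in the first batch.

8 passes and 10 failures

Because Beta–binomial updating is additive in the counts, the combined data contributed (α_post−α_prior, β_post−β_prior) successes and failures.
Total across both batches: 27−12=15 passes, 24−3=21 failures.
Subtract the second batch: 15−7=8 passes and 21−11=10 failures.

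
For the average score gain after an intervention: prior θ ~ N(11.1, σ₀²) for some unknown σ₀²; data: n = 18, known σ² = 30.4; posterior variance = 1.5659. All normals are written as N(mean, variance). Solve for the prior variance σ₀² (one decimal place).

σ₀² = 21.5

For the Normal–Normal model with known σ², precisions add: τ_n = τ₀ + n/σ².
So 1/σ₀² = 1/1.5659 − 18/30.4 = 0.638610 − 0.592105 = 0.046505.
Hence σ₀² = 1/0.046505 ≈ 21.5.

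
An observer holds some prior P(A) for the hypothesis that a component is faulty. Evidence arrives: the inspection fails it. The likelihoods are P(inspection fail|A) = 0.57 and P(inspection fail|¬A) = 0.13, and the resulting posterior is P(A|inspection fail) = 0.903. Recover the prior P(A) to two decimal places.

P(A) = 0.68

Bayes' rule in odds form gives O(A|E) = O(A)·[P(E|A)/P(E|¬A)], hence O(A) = O(A|E)/LR.
Posterior odds = 0.903/(1−0.903) = 9.3093. LR = 0.57/0.13 = 4.3846.
Prior odds = 9.3093/4.3846 = 2.1232, so P(A) = 2.1232/(1+2.1232) ≈ 0.68.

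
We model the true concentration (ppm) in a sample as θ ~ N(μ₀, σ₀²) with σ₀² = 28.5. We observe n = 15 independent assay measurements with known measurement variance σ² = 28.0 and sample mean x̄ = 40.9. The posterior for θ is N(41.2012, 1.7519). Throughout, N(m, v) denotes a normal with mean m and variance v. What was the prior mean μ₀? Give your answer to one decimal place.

μ₀ = 45.8

With known observation variance, the Normal–Normal posterior has precision τ_n = τ₀ + n/σ² and mean μ_n = (τ₀μ₀ + (n/σ²)x̄)/τ_n.
Here τ₀ = 1/28.5 = 0.035088 and τ_data = 15/28.0 = 0.535714, so τ_n = 0.570802.
Rearranging for μ₀: μ₀ = (μ_n·τ_n − τ_data·x̄)/τ₀ = (41.2012·0.570802 − 0.535714·40.9) / 0.035088 = 1.607025/0.035088 ≈ 45.8.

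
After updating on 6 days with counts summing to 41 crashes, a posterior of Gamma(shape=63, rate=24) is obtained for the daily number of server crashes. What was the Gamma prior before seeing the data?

Gamma(shape=22, rate=18)

Gamma–Poisson conjugacy: posterior shape = α + Σxᵢ, posterior rate = β + n.
So α = 63 − 41 = 22 and β = 24 − 6 = 18.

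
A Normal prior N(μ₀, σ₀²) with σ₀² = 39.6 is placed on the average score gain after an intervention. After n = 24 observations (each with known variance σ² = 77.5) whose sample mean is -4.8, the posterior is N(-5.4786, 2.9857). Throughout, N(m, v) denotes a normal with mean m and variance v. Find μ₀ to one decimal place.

With known observation variance, the Normal–Normal posterior has precision τ_n = τ₀ + n/σ² and mean μ_n = (τ₀μ₀ + (n/σ²)x̄)/τ_n.
Here τ₀ = 1/39.6 = 0.025253 and τ_data = 24/77.5 = 0.309677, so τ_n = 0.334930.
Rearranging for μ₀: μ₀ = (μ_n·τ_n − τ_data·x̄)/τ₀ = (-5.4786·0.334930 − 0.309677·-4.8) / 0.025253 = -0.348498/0.025253 ≈ -13.8.

μ₀ = -13.8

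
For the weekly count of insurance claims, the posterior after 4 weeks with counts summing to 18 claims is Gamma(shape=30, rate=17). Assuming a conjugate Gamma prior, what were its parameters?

Gamma(shape=12, rate=13)

Gamma–Poisson conjugacy: posterior shape = α + Σxᵢ, posterior rate = β + n.
So α = 30 − 18 = 12 and β = 17 − 4 = 13.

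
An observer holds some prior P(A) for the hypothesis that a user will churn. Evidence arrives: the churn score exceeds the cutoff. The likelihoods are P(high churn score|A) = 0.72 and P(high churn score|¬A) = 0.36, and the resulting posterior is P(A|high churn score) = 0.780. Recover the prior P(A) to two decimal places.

P(A) = 0.64

Bayes' rule in odds form gives O(A|E) = O(A)·[P(E|A)/P(E|¬A)], hence O(A) = O(A|E)/LR.
Posterior odds = 0.780/(1−0.780) = 3.5455. LR = 0.72/0.36 = 2.0000.
Prior odds = 3.5455/2.0000 = 1.7728, so P(A) = 1.7728/(1+1.7728) ≈ 0.64.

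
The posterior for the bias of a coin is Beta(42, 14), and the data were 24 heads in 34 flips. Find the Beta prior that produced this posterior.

Beta(18, 4)

Under Beta–binomial conjugacy the posterior parameters are (a+s, b+f).
Subtract the data counts: 42−24=18, 14−10=4.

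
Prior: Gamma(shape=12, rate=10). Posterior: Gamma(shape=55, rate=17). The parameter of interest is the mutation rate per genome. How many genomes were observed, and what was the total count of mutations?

Gamma–Poisson conjugacy: posterior shape = α + Σxᵢ, posterior rate = β + n.
Matching: Σxᵢ = 55 − 12 = 43 and n = 17 − 10 = 7.

n = 7 genomes with total 43 mutations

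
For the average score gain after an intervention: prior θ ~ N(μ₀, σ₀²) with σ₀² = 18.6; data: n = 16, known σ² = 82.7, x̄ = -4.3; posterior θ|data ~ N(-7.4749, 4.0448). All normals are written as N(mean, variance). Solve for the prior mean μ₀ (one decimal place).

μ₀ = -18.9

With known observation variance, the Normal–Normal posterior has precision τ_n = τ₀ + n/σ² and mean μ_n = (τ₀μ₀ + (n/σ²)x̄)/τ_n.
Here τ₀ = 1/18.6 = 0.053763 and τ_data = 16/82.7 = 0.193470, so τ_n = 0.247233.
Rearranging for μ₀: μ₀ = (μ_n·τ_n − τ_data·x̄)/τ₀ = (-7.4749·0.247233 − 0.193470·-4.3) / 0.053763 = -1.016121/0.053763 ≈ -18.9.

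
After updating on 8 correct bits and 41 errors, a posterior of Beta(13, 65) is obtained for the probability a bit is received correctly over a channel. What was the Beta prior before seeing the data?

Beta(5, 24)

Beta is conjugate to the binomial likelihood: posterior = Beta(α+s, β+f).
So α = 13 − 8 = 5 and β = 65 − 41 = 24.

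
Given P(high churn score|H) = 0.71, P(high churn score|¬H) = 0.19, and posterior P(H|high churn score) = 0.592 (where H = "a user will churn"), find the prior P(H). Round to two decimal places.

P(H) = 0.28

Bayes' rule in odds form gives O(H|E) = O(H)·[P(E|H)/P(E|¬H)], hence O(H) = O(H|E)/LR.
Posterior odds = 0.592/(1−0.592) = 1.4510. LR = 0.71/0.19 = 3.7368.
Prior odds = 1.4510/3.7368 = 0.3883, so P(H) = 0.3883/(1+0.3883) ≈ 0.28.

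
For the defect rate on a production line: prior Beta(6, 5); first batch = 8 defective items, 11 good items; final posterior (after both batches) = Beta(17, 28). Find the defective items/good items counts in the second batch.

3 defective items and 12 good items

Because Beta–binomial updating is additive in the counts, the combined data contributed (α_post−α_prior, β_post−β_prior) successes and failures.
Total across both batches: 17−6=11 defective items, 28−5=23 good items.
Subtract the first batch: 11−8=3 defective items and 23−11=12 good items.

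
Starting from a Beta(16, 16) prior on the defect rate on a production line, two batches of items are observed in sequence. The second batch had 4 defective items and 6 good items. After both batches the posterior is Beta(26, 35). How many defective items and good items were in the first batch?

6 defective items and 13 good items

Because Beta–binomial updating is additive in the counts, the combined data contributed (α_post−α_prior, β_post−β_prior) successes and failures.
Total across both batches: 26−16=10 defective items, 35−16=19 good items.
Subtract the second batch: 10−4=6 defective items and 19−6=13 good items.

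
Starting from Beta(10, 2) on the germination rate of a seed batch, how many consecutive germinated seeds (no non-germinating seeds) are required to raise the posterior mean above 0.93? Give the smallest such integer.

k = 17

After k germinated seeds and 0 non-germinating seeds the posterior is Beta(10+k, 2), with mean (10+k)/(10+2+k).
Set (10+k)/(12+k) > 0.93 and solve: k > (0.93·12 − 10)/(1 − 0.93) = 16.571.
The smallest integer exceeding 16.571 is 17.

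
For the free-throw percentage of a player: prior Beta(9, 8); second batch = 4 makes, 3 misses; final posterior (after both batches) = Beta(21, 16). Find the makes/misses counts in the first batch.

8 makes and 5 misses

Sequential conjugate updates are equivalent to a single update on the pooled data, so total successes = posterior α − prior α and total failures = posterior β − prior β.
Total across both batches: 21−9=12 makes, 16−8=8 misses.
Subtract the second batch: 12−4=8 makes and 8−3=5 misses.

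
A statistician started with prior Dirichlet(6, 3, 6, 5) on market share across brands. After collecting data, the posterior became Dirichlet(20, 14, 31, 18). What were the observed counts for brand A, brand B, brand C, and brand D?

For a Dirichlet(α) prior with multinomial counts c, the posterior is Dirichlet(α + c) componentwise.
Counts are posterior − prior componentwise: 20−6=14, 14−3=11, 31−6=25, 18−5=13.

counts (14, 11, 25, 13)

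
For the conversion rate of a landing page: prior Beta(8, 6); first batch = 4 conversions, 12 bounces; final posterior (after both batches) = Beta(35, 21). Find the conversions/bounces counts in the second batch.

23 conversions and 3 bounces

Because Beta–binomial updating is additive in the counts, the combined data contributed (α_post−α_prior, β_post−β_prior) successes and failures.
Total across both batches: 35−8=27 conversions, 21−6=15 bounces.
Subtract the first batch: 27−4=23 conversions and 15−12=3 bounces.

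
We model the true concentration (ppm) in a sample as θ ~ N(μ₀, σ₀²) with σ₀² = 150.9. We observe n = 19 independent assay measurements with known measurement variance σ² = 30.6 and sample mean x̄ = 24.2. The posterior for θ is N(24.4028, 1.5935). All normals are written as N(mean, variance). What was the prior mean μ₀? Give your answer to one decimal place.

The posterior mean is a precision-weighted average: μ_n = (τ₀μ₀ + τ_data·x̄)/(τ₀+τ_data), with τ₀=1/σ₀² and τ_data=n/σ².
Here τ₀ = 1/150.9 = 0.006627 and τ_data = 19/30.6 = 0.620915, so τ_n = 0.627542.
Rearranging for μ₀: μ₀ = (μ_n·τ_n − τ_data·x̄)/τ₀ = (24.4028·0.627542 − 0.620915·24.2) / 0.006627 = 0.287639/0.006627 ≈ 43.4.

μ₀ = 43.4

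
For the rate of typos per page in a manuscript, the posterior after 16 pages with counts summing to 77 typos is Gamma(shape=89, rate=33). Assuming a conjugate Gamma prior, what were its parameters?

A Gamma(α, β) prior (rate parametrization) on a Poisson rate with n observations summing to S gives posterior Gamma(α+S, β+n).
So α = 89 − 77 = 12 and β = 33 − 16 = 17.

Gamma(shape=12, rate=17)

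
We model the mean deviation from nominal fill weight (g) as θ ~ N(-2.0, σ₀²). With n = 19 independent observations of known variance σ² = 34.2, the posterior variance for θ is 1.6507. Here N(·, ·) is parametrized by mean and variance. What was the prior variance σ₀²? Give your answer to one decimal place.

For the Normal–Normal model with known σ², precisions add: τ_n = τ₀ + n/σ².
So 1/σ₀² = 1/1.6507 − 19/34.2 = 0.605804 − 0.555556 = 0.050248.
Hence σ₀² = 1/0.050248 ≈ 19.9.

σ₀² = 19.9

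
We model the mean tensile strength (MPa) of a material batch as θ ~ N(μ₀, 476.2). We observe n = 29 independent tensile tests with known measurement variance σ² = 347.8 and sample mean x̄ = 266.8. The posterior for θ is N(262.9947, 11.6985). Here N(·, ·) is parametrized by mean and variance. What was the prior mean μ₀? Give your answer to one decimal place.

μ₀ = 111.9

With known observation variance, the Normal–Normal posterior has precision τ_n = τ₀ + n/σ² and mean μ_n = (τ₀μ₀ + (n/σ²)x̄)/τ_n.
Here τ₀ = 1/476.2 = 0.002100 and τ_data = 29/347.8 = 0.083381, so τ_n = 0.085481.
Rearranging for μ₀: μ₀ = (μ_n·τ_n − τ_data·x̄)/τ₀ = (262.9947·0.085481 − 0.083381·266.8) / 0.002100 = 0.234999/0.002100 ≈ 111.9.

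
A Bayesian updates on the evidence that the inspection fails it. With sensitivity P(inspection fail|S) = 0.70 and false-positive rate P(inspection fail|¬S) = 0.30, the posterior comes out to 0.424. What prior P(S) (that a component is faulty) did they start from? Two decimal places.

Bayes' rule in odds form gives O(S|E) = O(S)·[P(E|S)/P(E|¬S)], hence O(S) = O(S|E)/LR.
Posterior odds = 0.424/(1−0.424) = 0.7361. LR = 0.70/0.30 = 2.3333.
Prior odds = 0.7361/2.3333 = 0.3155, so P(S) = 0.3155/(1+0.3155) ≈ 0.24.

P(S) = 0.24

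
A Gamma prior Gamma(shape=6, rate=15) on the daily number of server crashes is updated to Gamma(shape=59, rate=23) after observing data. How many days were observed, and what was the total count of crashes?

n = 8 days with total 53 crashes

A Gamma(α, β) prior (rate parametrization) on a Poisson rate with n observations summing to S gives posterior Gamma(α+S, β+n).
Matching: Σxᵢ = 59 − 6 = 53 and n = 23 − 15 = 8.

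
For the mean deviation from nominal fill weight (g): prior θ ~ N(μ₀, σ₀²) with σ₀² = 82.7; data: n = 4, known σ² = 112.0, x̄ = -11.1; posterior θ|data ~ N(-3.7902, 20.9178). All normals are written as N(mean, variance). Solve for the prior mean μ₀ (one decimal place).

μ₀ = 17.8

With known observation variance, the Normal–Normal posterior has precision τ_n = τ₀ + n/σ² and mean μ_n = (τ₀μ₀ + (n/σ²)x̄)/τ_n.
Here τ₀ = 1/82.7 = 0.012092 and τ_data = 4/112.0 = 0.035714, so τ_n = 0.047806.
Rearranging for μ₀: μ₀ = (μ_n·τ_n − τ_data·x̄)/τ₀ = (-3.7902·0.047806 − 0.035714·-11.1) / 0.012092 = 0.215231/0.012092 ≈ 17.8.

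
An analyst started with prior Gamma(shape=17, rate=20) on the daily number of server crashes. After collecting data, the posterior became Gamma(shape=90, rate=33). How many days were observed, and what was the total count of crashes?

A Gamma(α, β) prior (rate parametrization) on a Poisson rate with n observations summing to S gives posterior Gamma(α+S, β+n).
Matching: Σxᵢ = 90 − 17 = 73 and n = 33 − 20 = 13.

n = 13 days with total 73 crashes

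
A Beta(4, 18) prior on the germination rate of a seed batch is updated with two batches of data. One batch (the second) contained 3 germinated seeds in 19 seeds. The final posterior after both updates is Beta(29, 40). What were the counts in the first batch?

22 germinated seeds and 6 non-germinating seeds

Sequential conjugate updates are equivalent to a single update on the pooled data, so total successes = posterior α − prior α and total failures = posterior β − prior β.
Total across both batches: 29−4=25 germinated seeds, 40−18=22 non-germinating seeds.
Subtract the second batch: 25−3=22 germinated seeds and 22−16=6 non-germinating seeds.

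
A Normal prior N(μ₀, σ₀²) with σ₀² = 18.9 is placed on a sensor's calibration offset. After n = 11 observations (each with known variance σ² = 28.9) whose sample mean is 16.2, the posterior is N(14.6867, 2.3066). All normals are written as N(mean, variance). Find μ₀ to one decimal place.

μ₀ = 3.8

With known observation variance, the Normal–Normal posterior has precision τ_n = τ₀ + n/σ² and mean μ_n = (τ₀μ₀ + (n/σ²)x̄)/τ_n.
Here τ₀ = 1/18.9 = 0.052910 and τ_data = 11/28.9 = 0.380623, so τ_n = 0.433533.
Rearranging for μ₀: μ₀ = (μ_n·τ_n − τ_data·x̄)/τ₀ = (14.6867·0.433533 − 0.380623·16.2) / 0.052910 = 0.201077/0.052910 ≈ 3.8.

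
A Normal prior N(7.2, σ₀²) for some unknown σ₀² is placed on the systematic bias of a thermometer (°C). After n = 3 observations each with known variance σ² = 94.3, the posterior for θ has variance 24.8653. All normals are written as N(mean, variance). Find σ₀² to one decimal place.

Posterior precision equals prior precision plus data precision: 1/σ_n² = 1/σ₀² + n/σ².
So 1/σ₀² = 1/24.8653 − 3/94.3 = 0.040217 − 0.031813 = 0.008404.
Hence σ₀² = 1/0.008404 ≈ 119.0.

σ₀² = 119.0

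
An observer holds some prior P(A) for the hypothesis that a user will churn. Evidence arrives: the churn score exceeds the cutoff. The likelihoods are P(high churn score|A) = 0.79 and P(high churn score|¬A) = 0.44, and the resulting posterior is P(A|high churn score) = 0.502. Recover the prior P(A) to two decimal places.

P(A) = 0.36

In odds form, posterior odds = prior odds × likelihood ratio, so prior odds = posterior odds ÷ LR.
Posterior odds = 0.502/(1−0.502) = 1.0080. LR = 0.79/0.44 = 1.7955.
Prior odds = 1.0080/1.7955 = 0.5614, so P(A) = 0.5614/(1+0.5614) ≈ 0.36.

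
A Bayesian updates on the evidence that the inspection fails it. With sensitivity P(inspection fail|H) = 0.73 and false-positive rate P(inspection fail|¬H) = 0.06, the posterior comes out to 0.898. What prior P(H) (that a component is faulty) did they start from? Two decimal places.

In odds form, posterior odds = prior odds × likelihood ratio, so prior odds = posterior odds ÷ LR.
Posterior odds = 0.898/(1−0.898) = 8.8039. LR = 0.73/0.06 = 12.1667.
Prior odds = 8.8039/12.1667 = 0.7236, so P(H) = 0.7236/(1+0.7236) ≈ 0.42.

P(H) = 0.42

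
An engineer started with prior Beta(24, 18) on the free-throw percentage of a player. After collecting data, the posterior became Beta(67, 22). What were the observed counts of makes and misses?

43 makes and 4 misses

Under Beta–binomial conjugacy the posterior parameters are (a+s, b+f).
Match parameters: s=67−24=43, f=22−18=4.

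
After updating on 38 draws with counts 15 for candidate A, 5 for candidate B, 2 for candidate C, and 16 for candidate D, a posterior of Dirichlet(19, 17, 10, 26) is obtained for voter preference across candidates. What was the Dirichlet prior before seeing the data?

For a Dirichlet(α) prior with multinomial counts c, the posterior is Dirichlet(α + c) componentwise.
Subtract each count from the matching posterior parameter: 19−15=4, 17−5=12, 10−2=8, 26−16=10.

Dirichlet(4, 12, 8, 10)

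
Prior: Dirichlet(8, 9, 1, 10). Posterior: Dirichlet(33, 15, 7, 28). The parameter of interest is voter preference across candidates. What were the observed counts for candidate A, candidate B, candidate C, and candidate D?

For a Dirichlet(α) prior with multinomial counts c, the posterior is Dirichlet(α + c) componentwise.
Counts are posterior − prior componentwise: 33−8=25, 15−9=6, 7−1=6, 28−10=18.

counts (25, 6, 6, 18)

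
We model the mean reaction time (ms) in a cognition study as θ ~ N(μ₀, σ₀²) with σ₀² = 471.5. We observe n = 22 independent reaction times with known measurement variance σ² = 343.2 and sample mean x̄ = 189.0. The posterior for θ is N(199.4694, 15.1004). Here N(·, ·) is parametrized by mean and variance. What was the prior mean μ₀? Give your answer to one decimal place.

The posterior mean is a precision-weighted average: μ_n = (τ₀μ₀ + τ_data·x̄)/(τ₀+τ_data), with τ₀=1/σ₀² and τ_data=n/σ².
Here τ₀ = 1/471.5 = 0.002121 and τ_data = 22/343.2 = 0.064103, so τ_n = 0.066224.
Rearranging for μ₀: μ₀ = (μ_n·τ_n − τ_data·x̄)/τ₀ = (199.4694·0.066224 − 0.064103·189.0) / 0.002121 = 1.094195/0.002121 ≈ 515.9.

μ₀ = 515.9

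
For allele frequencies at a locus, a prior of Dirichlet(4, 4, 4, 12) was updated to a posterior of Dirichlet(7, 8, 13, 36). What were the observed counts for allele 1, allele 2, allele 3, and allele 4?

counts (3, 4, 9, 24)

For a Dirichlet(α) prior with multinomial counts c, the posterior is Dirichlet(α + c) componentwise.
Counts are posterior − prior componentwise: 7−4=3, 8−4=4, 13−4=9, 36−12=24.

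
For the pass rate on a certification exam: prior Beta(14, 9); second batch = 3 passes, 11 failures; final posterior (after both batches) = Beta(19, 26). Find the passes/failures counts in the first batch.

Sequential conjugate updates are equivalent to a single update on the pooled data, so total successes = posterior α − prior α and total failures = posterior β − prior β.
Total across both batches: 19−14=5 passes, 26−9=17 failures.
Subtract the second batch: 5−3=2 passes and 17−11=6 failures.

2 passes and 6 failures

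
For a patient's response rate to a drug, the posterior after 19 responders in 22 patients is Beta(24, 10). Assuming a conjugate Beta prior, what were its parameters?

Beta(5, 7)

A Beta(a, b) prior with s successes and f failures in binomial data gives a Beta(a+s, b+f) posterior.
Subtract the data counts: 24−19=5, 10−3=7.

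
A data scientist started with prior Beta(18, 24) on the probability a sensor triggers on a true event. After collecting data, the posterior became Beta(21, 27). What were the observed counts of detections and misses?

Under Beta–binomial conjugacy the posterior parameters are (a+s, b+f).
Match parameters: s=21−18=3, f=27−24=3.

3 detections and 3 misses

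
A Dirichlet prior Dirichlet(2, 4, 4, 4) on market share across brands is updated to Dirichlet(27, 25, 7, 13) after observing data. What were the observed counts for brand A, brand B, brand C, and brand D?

counts (25, 21, 3, 9)

For a Dirichlet(α) prior with multinomial counts c, the posterior is Dirichlet(α + c) componentwise.
Counts are posterior − prior componentwise: 27−2=25, 25−4=21, 7−4=3, 13−4=9.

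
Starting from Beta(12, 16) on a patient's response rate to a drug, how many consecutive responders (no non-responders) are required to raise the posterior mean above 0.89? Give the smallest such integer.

After k responders and 0 non-responders the posterior is Beta(12+k, 16), with mean (12+k)/(12+16+k).
Set (12+k)/(28+k) > 0.89 and solve: k > (0.89·28 − 12)/(1 − 0.89) = 117.455.
The smallest integer exceeding 117.455 is 118, and checking k=118: (130)/(146) = 0.8904 > 0.89.

k = 118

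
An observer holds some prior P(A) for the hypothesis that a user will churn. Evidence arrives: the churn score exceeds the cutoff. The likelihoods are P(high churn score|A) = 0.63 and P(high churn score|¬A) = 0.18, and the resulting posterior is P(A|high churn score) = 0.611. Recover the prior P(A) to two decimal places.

In odds form, posterior odds = prior odds × likelihood ratio, so prior odds = posterior odds ÷ LR.
Posterior odds = 0.611/(1−0.611) = 1.5707. LR = 0.63/0.18 = 3.5000.
Prior odds = 1.5707/3.5000 = 0.4488, so P(A) = 0.4488/(1+0.4488) ≈ 0.31.

P(A) = 0.31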